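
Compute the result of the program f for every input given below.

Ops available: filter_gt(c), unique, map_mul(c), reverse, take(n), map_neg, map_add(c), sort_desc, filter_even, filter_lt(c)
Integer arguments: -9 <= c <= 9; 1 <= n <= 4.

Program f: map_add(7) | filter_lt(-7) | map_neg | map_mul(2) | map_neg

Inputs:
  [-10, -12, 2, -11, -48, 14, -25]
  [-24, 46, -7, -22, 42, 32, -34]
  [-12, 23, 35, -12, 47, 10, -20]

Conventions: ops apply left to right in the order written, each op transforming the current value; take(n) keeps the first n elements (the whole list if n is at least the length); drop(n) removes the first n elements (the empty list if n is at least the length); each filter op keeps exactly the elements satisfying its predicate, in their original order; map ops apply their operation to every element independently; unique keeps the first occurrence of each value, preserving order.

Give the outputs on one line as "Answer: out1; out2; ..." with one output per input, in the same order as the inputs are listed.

Execution, op by op:
  [-10, -12, 2, -11, -48, 14, -25] -> [-3, -5, 9, -4, -41, 21, -18] -> [-41, -18] -> [41, 18] -> [82, 36] -> [-82, -36]
  [-24, 46, -7, -22, 42, 32, -34] -> [-17, 53, 0, -15, 49, 39, -27] -> [-17, -15, -27] -> [17, 15, 27] -> [34, 30, 54] -> [-34, -30, -54]
  [-12, 23, 35, -12, 47, 10, -20] -> [-5, 30, 42, -5, 54, 17, -13] -> [-13] -> [13] -> [26] -> [-26]

[-82, -36]; [-34, -30, -54]; [-26]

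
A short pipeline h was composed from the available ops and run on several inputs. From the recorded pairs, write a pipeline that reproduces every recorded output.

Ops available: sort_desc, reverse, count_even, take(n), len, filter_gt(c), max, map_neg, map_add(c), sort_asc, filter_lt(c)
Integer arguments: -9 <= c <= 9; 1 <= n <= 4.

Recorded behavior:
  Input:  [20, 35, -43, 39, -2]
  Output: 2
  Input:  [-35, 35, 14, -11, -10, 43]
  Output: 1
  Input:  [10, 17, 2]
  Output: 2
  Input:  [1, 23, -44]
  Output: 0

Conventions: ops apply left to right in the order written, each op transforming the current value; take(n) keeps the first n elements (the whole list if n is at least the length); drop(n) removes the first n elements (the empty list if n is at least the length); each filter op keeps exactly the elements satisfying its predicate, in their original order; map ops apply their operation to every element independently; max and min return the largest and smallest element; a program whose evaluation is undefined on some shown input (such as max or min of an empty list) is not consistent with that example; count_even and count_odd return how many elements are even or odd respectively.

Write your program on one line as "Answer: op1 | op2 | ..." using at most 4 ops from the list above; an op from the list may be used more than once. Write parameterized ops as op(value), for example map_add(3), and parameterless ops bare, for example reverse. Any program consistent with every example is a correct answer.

map_neg | filter_lt(8) | reverse | count_even

Check, running the answer program on each example:
  [20, 35, -43, 39, -2] -> [-20, -35, 43, -39, 2] -> [-20, -35, -39, 2] -> [2, -39, -35, -20] -> 2
  [-35, 35, 14, -11, -10, 43] -> [35, -35, -14, 11, 10, -43] -> [-35, -14, -43] -> [-43, -14, -35] -> 1
  [10, 17, 2] -> [-10, -17, -2] -> [-10, -17, -2] -> [-2, -17, -10] -> 2
  [1, 23, -44] -> [-1, -23, 44] -> [-1, -23] -> [-23, -1] -> 0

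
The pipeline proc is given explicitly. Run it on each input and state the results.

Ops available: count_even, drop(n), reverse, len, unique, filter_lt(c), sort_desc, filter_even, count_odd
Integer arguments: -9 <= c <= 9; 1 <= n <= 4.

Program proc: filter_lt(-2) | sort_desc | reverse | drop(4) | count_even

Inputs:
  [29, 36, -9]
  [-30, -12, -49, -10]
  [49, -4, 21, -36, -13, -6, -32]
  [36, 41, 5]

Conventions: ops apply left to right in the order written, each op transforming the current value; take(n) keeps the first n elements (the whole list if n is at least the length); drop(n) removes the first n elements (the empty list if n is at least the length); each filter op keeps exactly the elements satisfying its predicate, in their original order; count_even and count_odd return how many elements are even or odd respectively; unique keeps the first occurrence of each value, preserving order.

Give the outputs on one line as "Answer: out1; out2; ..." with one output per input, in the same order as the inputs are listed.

Execution, op by op:
  [29, 36, -9] -> [-9] -> [-9] -> [-9] -> [] -> 0
  [-30, -12, -49, -10] -> [-30, -12, -49, -10] -> [-10, -12, -30, -49] -> [-49, -30, -12, -10] -> [] -> 0
  [49, -4, 21, -36, -13, -6, -32] -> [-4, -36, -13, -6, -32] -> [-4, -6, -13, -32, -36] -> [-36, -32, -13, -6, -4] -> [-4] -> 1
  [36, 41, 5] -> [] -> [] -> [] -> [] -> 0

0; 0; 1; 0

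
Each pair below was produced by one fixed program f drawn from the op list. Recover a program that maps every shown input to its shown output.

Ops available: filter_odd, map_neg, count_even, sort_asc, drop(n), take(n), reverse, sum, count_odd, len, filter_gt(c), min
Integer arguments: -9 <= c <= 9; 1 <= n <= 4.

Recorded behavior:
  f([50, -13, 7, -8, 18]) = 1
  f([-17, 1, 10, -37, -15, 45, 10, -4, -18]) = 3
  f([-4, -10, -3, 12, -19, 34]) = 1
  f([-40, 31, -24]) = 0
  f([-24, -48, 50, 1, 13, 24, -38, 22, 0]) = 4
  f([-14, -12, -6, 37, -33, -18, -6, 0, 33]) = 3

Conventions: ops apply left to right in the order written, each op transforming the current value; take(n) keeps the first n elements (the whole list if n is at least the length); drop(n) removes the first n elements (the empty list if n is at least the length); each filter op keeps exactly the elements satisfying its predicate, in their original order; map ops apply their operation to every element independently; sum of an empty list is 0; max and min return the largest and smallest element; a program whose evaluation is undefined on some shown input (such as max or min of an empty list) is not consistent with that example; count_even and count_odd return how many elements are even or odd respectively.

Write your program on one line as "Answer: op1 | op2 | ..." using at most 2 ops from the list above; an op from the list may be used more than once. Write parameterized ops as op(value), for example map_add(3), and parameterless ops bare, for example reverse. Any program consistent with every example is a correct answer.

drop(4) | count_even

Check, running the answer program on each example:
  [50, -13, 7, -8, 18] -> [18] -> 1
  [-17, 1, 10, -37, -15, 45, 10, -4, -18] -> [-15, 45, 10, -4, -18] -> 3
  [-4, -10, -3, 12, -19, 34] -> [-19, 34] -> 1
  [-40, 31, -24] -> [] -> 0
  [-24, -48, 50, 1, 13, 24, -38, 22, 0] -> [13, 24, -38, 22, 0] -> 4
  [-14, -12, -6, 37, -33, -18, -6, 0, 33] -> [-33, -18, -6, 0, 33] -> 3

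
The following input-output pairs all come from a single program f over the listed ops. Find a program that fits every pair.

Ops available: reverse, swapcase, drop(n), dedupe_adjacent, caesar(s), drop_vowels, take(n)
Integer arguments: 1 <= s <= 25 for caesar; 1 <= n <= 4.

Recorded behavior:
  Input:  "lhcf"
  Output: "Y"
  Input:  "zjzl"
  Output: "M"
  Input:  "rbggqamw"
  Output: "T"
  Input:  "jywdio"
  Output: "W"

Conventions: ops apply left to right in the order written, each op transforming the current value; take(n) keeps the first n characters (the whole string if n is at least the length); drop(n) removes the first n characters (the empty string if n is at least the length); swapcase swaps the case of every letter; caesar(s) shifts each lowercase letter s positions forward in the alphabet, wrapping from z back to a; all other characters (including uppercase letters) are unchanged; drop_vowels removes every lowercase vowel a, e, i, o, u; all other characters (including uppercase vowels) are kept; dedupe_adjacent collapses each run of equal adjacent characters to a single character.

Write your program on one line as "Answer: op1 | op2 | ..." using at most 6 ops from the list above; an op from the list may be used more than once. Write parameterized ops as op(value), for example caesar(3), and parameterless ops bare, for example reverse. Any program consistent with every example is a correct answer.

drop_vowels | caesar(13) | drop_vowels | swapcase | take(1)

Check, running the answer program on each example:
  "lhcf" -> "lhcf" -> "yups" -> "yps" -> "YPS" -> "Y"
  "zjzl" -> "zjzl" -> "mwmy" -> "mwmy" -> "MWMY" -> "M"
  "rbggqamw" -> "rbggqmw" -> "eottdzj" -> "ttdzj" -> "TTDZJ" -> "T"
  "jywdio" -> "jywd" -> "wljq" -> "wljq" -> "WLJQ" -> "W"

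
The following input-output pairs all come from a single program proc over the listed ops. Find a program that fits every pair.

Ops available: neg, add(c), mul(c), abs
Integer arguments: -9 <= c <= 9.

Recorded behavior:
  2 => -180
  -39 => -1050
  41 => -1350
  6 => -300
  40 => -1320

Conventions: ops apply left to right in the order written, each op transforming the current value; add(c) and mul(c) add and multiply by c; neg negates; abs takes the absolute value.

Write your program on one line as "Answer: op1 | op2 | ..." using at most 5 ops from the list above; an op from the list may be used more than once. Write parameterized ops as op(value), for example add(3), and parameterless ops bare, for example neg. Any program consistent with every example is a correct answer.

add(-1) | add(5) | abs | mul(5) | mul(-6)

Check, running the answer program on each example:
  2 -> 1 -> 6 -> 6 -> 30 -> -180
  -39 -> -40 -> -35 -> 35 -> 175 -> -1050
  41 -> 40 -> 45 -> 45 -> 225 -> -1350
  6 -> 5 -> 10 -> 10 -> 50 -> -300
  40 -> 39 -> 44 -> 44 -> 220 -> -1320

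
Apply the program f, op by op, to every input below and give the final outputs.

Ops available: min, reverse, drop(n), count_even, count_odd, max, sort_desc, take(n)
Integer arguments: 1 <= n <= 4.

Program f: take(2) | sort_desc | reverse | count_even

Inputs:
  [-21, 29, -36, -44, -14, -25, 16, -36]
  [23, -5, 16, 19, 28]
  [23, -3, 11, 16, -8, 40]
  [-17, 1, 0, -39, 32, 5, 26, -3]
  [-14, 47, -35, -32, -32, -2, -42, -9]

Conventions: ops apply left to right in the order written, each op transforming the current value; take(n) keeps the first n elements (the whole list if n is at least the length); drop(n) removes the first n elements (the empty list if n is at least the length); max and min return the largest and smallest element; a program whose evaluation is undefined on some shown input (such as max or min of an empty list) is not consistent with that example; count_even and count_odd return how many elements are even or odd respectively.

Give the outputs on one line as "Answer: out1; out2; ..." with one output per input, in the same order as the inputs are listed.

Execution, op by op:
  [-21, 29, -36, -44, -14, -25, 16, -36] -> [-21, 29] -> [29, -21] -> [-21, 29] -> 0
  [23, -5, 16, 19, 28] -> [23, -5] -> [23, -5] -> [-5, 23] -> 0
  [23, -3, 11, 16, -8, 40] -> [23, -3] -> [23, -3] -> [-3, 23] -> 0
  [-17, 1, 0, -39, 32, 5, 26, -3] -> [-17, 1] -> [1, -17] -> [-17, 1] -> 0
  [-14, 47, -35, -32, -32, -2, -42, -9] -> [-14, 47] -> [47, -14] -> [-14, 47] -> 1

0; 0; 0; 0; 1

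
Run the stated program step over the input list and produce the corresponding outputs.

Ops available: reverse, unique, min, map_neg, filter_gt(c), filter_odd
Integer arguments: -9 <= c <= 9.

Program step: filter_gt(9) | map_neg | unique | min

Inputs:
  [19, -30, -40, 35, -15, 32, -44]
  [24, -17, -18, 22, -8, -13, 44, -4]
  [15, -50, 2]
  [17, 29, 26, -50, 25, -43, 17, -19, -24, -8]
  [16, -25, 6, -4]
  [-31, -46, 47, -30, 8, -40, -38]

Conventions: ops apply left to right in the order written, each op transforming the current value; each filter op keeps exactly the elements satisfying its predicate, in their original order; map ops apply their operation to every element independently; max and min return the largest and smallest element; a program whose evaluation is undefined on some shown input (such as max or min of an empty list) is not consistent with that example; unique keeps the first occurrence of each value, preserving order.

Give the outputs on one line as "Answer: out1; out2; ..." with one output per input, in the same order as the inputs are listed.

-35; -44; -15; -29; -16; -47

Execution, op by op:
  [19, -30, -40, 35, -15, 32, -44] -> [19, 35, 32] -> [-19, -35, -32] -> [-19, -35, -32] -> -35
  [24, -17, -18, 22, -8, -13, 44, -4] -> [24, 22, 44] -> [-24, -22, -44] -> [-24, -22, -44] -> -44
  [15, -50, 2] -> [15] -> [-15] -> [-15] -> -15
  [17, 29, 26, -50, 25, -43, 17, -19, -24, -8] -> [17, 29, 26, 25, 17] -> [-17, -29, -26, -25, -17] -> [-17, -29, -26, -25] -> -29
  [16, -25, 6, -4] -> [16] -> [-16] -> [-16] -> -16
  [-31, -46, 47, -30, 8, -40, -38] -> [47] -> [-47] -> [-47] -> -47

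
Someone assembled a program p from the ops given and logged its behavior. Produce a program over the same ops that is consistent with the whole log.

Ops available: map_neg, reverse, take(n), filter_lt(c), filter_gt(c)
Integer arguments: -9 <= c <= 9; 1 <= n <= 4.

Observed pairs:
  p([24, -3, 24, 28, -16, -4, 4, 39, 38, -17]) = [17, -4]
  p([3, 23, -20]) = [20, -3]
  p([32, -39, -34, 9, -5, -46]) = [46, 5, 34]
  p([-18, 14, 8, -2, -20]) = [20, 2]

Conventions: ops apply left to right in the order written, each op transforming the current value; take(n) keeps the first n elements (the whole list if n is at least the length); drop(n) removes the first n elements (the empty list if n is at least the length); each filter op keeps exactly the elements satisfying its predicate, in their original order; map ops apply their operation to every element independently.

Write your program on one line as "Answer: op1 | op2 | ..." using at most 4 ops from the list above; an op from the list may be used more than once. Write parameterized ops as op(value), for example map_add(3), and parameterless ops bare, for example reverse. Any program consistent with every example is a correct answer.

reverse | map_neg | take(4) | filter_gt(-7)

Check, running the answer program on each example:
  [24, -3, 24, 28, -16, -4, 4, 39, 38, -17] -> [-17, 38, 39, 4, -4, -16, 28, 24, -3, 24] -> [17, -38, -39, -4, 4, 16, -28, -24, 3, -24] -> [17, -38, -39, -4] -> [17, -4]
  [3, 23, -20] -> [-20, 23, 3] -> [20, -23, -3] -> [20, -23, -3] -> [20, -3]
  [32, -39, -34, 9, -5, -46] -> [-46, -5, 9, -34, -39, 32] -> [46, 5, -9, 34, 39, -32] -> [46, 5, -9, 34] -> [46, 5, 34]
  [-18, 14, 8, -2, -20] -> [-20, -2, 8, 14, -18] -> [20, 2, -8, -14, 18] -> [20, 2, -8, -14] -> [20, 2]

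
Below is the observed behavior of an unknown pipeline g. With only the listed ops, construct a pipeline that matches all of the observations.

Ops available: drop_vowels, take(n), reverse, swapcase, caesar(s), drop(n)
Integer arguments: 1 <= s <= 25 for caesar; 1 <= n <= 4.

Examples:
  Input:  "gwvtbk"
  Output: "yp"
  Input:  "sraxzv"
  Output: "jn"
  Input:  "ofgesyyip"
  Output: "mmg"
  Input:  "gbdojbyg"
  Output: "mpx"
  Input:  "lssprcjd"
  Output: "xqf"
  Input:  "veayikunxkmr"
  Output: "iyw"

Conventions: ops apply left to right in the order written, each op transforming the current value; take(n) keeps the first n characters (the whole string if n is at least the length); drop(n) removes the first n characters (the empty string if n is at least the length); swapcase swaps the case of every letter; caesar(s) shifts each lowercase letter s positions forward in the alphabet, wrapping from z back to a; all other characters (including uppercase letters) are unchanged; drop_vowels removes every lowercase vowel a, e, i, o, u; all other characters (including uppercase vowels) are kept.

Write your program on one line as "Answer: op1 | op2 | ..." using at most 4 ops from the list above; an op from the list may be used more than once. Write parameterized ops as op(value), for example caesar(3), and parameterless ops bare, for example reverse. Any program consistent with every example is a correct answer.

caesar(14) | drop(4) | take(3) | reverse

Check, running the answer program on each example:
  "gwvtbk" -> "ukjhpy" -> "py" -> "py" -> "yp"
  "sraxzv" -> "gfolnj" -> "nj" -> "nj" -> "jn"
  "ofgesyyip" -> "ctusgmmwd" -> "gmmwd" -> "gmm" -> "mmg"
  "gbdojbyg" -> "uprcxpmu" -> "xpmu" -> "xpm" -> "mpx"
  "lssprcjd" -> "zggdfqxr" -> "fqxr" -> "fqx" -> "xqf"
  "veayikunxkmr" -> "jsomwyiblyaf" -> "wyiblyaf" -> "wyi" -> "iyw"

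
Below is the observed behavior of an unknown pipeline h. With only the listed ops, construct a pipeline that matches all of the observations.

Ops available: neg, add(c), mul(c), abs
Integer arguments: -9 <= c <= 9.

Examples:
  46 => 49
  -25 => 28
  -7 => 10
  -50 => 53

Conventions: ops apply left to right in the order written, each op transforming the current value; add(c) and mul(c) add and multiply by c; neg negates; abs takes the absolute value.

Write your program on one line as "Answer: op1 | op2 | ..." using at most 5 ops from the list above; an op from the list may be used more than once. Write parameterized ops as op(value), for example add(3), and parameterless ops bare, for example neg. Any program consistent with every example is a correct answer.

abs | add(-1) | add(6) | add(5) | add(-7)

Check, running the answer program on each example:
  46 -> 46 -> 45 -> 51 -> 56 -> 49
  -25 -> 25 -> 24 -> 30 -> 35 -> 28
  -7 -> 7 -> 6 -> 12 -> 17 -> 10
  -50 -> 50 -> 49 -> 55 -> 60 -> 53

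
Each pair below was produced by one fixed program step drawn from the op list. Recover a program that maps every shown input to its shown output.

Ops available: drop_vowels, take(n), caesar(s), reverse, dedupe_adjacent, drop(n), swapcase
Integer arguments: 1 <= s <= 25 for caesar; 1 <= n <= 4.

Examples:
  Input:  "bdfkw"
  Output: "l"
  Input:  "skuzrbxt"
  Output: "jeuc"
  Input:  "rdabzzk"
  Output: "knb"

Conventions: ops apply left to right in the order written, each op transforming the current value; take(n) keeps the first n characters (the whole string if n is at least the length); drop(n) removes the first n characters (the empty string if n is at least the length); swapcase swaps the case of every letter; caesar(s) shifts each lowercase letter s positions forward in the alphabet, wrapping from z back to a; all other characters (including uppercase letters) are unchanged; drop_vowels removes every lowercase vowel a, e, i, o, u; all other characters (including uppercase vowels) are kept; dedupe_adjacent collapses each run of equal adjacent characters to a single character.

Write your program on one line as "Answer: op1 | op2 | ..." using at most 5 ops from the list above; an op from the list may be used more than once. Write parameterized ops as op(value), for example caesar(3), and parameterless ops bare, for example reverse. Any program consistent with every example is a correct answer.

caesar(15) | reverse | drop(4) | caesar(1) | caesar(20)

Check, running the answer program on each example:
  "bdfkw" -> "qsuzl" -> "lzusq" -> "q" -> "r" -> "l"
  "skuzrbxt" -> "hzjogqmi" -> "imqgojzh" -> "ojzh" -> "pkai" -> "jeuc"
  "rdabzzk" -> "gspqooz" -> "zooqpsg" -> "psg" -> "qth" -> "knb"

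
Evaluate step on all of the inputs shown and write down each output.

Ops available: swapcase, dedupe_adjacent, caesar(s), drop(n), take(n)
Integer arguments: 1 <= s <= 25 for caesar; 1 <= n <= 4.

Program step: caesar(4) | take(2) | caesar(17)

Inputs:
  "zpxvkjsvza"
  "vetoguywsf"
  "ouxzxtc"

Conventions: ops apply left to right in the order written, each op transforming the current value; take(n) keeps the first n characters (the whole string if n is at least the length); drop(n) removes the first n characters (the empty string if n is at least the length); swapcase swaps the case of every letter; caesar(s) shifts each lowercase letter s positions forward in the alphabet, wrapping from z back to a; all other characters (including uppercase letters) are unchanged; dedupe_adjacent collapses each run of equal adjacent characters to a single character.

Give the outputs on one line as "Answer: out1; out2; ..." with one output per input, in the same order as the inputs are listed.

Execution, op by op:
  "zpxvkjsvza" -> "dtbzonwzde" -> "dt" -> "uk"
  "vetoguywsf" -> "zixskycawj" -> "zi" -> "qz"
  "ouxzxtc" -> "sybdbxg" -> "sy" -> "jp"

"uk"; "qz"; "jp"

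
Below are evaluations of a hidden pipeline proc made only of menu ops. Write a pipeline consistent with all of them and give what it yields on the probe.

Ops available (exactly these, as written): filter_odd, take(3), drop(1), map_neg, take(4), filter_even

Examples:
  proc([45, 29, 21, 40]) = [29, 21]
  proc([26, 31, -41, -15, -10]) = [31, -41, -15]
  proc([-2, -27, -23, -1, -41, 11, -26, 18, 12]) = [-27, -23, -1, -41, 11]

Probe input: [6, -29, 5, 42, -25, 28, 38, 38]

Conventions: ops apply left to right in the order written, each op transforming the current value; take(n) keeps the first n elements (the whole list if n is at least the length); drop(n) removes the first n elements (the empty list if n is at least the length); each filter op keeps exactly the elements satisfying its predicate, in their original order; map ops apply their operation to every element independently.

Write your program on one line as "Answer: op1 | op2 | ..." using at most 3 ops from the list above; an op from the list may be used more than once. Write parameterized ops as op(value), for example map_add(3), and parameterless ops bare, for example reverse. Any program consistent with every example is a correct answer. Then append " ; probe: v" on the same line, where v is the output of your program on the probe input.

drop(1) | filter_odd ; probe: [-29, 5, -25]

Check, running the answer program on each example:
  [45, 29, 21, 40] -> [29, 21, 40] -> [29, 21]
  [26, 31, -41, -15, -10] -> [31, -41, -15, -10] -> [31, -41, -15]
  [-2, -27, -23, -1, -41, 11, -26, 18, 12] -> [-27, -23, -1, -41, 11, -26, 18, 12] -> [-27, -23, -1, -41, 11]
  probe: [6, -29, 5, 42, -25, 28, 38, 38] -> [-29, 5, 42, -25, 28, 38, 38] -> [-29, 5, -25]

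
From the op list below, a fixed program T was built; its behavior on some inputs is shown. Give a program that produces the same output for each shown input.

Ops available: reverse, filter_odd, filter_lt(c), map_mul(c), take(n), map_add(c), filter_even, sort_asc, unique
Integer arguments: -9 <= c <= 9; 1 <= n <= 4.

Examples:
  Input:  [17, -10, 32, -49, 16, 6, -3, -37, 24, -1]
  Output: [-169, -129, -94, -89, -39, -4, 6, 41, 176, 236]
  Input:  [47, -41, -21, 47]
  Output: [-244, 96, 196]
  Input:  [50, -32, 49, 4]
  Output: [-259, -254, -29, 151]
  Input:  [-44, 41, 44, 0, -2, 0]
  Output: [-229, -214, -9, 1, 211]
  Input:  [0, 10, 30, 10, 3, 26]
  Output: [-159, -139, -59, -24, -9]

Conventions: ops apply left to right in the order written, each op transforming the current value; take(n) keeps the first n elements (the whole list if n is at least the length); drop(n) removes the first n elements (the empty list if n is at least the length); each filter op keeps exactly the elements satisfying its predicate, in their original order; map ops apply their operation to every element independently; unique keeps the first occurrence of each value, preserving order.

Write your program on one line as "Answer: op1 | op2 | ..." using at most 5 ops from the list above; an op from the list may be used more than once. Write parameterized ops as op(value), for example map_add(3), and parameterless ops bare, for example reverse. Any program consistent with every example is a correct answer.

map_mul(-5) | sort_asc | unique | map_add(-9)

Check, running the answer program on each example:
  [17, -10, 32, -49, 16, 6, -3, -37, 24, -1] -> [-85, 50, -160, 245, -80, -30, 15, 185, -120, 5] -> [-160, -120, -85, -80, -30, 5, 15, 50, 185, 245] -> [-160, -120, -85, -80, -30, 5, 15, 50, 185, 245] -> [-169, -129, -94, -89, -39, -4, 6, 41, 176, 236]
  [47, -41, -21, 47] -> [-235, 205, 105, -235] -> [-235, -235, 105, 205] -> [-235, 105, 205] -> [-244, 96, 196]
  [50, -32, 49, 4] -> [-250, 160, -245, -20] -> [-250, -245, -20, 160] -> [-250, -245, -20, 160] -> [-259, -254, -29, 151]
  [-44, 41, 44, 0, -2, 0] -> [220, -205, -220, 0, 10, 0] -> [-220, -205, 0, 0, 10, 220] -> [-220, -205, 0, 10, 220] -> [-229, -214, -9, 1, 211]
  [0, 10, 30, 10, 3, 26] -> [0, -50, -150, -50, -15, -130] -> [-150, -130, -50, -50, -15, 0] -> [-150, -130, -50, -15, 0] -> [-159, -139, -59, -24, -9]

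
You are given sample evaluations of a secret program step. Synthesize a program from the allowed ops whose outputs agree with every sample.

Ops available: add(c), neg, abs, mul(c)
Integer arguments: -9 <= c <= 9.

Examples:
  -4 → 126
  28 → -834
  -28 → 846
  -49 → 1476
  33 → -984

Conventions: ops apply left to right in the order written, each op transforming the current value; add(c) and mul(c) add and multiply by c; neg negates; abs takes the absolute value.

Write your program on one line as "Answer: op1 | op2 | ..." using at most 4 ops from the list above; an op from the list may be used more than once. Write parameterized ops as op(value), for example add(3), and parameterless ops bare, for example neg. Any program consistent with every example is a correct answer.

mul(5) | add(-1) | mul(-6)

Check, running the answer program on each example:
  -4 -> -20 -> -21 -> 126
  28 -> 140 -> 139 -> -834
  -28 -> -140 -> -141 -> 846
  -49 -> -245 -> -246 -> 1476
  33 -> 165 -> 164 -> -984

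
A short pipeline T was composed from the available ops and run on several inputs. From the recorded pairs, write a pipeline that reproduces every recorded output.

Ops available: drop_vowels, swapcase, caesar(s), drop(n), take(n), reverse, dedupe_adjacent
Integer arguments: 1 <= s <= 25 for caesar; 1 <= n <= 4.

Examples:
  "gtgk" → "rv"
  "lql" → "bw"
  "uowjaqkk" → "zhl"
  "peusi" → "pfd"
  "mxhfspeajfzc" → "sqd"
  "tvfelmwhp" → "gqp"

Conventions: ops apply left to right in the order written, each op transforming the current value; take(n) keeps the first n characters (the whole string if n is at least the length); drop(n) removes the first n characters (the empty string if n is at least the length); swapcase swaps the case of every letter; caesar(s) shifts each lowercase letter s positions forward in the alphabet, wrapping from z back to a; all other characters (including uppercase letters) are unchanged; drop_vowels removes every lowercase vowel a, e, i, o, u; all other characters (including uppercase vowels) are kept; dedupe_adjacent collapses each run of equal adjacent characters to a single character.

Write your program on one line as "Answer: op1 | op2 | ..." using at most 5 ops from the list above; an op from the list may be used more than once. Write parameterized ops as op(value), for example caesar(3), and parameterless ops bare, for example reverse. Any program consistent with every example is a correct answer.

drop(1) | caesar(11) | drop_vowels | take(3)

Check, running the answer program on each example:
  "gtgk" -> "tgk" -> "erv" -> "rv" -> "rv"
  "lql" -> "ql" -> "bw" -> "bw" -> "bw"
  "uowjaqkk" -> "owjaqkk" -> "zhulbvv" -> "zhlbvv" -> "zhl"
  "peusi" -> "eusi" -> "pfdt" -> "pfdt" -> "pfd"
  "mxhfspeajfzc" -> "xhfspeajfzc" -> "isqdapluqkn" -> "sqdplqkn" -> "sqd"
  "tvfelmwhp" -> "vfelmwhp" -> "gqpwxhsa" -> "gqpwxhs" -> "gqp"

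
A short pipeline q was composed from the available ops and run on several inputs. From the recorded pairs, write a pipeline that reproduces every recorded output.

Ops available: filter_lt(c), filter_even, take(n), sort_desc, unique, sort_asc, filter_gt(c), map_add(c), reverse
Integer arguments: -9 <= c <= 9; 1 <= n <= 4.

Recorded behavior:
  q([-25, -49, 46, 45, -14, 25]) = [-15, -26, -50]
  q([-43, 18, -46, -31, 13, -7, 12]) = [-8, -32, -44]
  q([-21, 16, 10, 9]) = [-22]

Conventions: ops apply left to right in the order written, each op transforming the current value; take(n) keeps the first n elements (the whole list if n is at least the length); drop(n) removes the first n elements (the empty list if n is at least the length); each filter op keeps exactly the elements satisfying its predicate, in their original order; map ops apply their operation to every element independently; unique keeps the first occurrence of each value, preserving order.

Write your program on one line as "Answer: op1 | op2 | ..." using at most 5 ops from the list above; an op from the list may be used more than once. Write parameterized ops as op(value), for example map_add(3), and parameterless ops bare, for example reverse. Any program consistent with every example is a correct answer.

sort_asc | map_add(-1) | sort_desc | filter_lt(-4) | take(3)

Check, running the answer program on each example:
  [-25, -49, 46, 45, -14, 25] -> [-49, -25, -14, 25, 45, 46] -> [-50, -26, -15, 24, 44, 45] -> [45, 44, 24, -15, -26, -50] -> [-15, -26, -50] -> [-15, -26, -50]
  [-43, 18, -46, -31, 13, -7, 12] -> [-46, -43, -31, -7, 12, 13, 18] -> [-47, -44, -32, -8, 11, 12, 17] -> [17, 12, 11, -8, -32, -44, -47] -> [-8, -32, -44, -47] -> [-8, -32, -44]
  [-21, 16, 10, 9] -> [-21, 9, 10, 16] -> [-22, 8, 9, 15] -> [15, 9, 8, -22] -> [-22] -> [-22]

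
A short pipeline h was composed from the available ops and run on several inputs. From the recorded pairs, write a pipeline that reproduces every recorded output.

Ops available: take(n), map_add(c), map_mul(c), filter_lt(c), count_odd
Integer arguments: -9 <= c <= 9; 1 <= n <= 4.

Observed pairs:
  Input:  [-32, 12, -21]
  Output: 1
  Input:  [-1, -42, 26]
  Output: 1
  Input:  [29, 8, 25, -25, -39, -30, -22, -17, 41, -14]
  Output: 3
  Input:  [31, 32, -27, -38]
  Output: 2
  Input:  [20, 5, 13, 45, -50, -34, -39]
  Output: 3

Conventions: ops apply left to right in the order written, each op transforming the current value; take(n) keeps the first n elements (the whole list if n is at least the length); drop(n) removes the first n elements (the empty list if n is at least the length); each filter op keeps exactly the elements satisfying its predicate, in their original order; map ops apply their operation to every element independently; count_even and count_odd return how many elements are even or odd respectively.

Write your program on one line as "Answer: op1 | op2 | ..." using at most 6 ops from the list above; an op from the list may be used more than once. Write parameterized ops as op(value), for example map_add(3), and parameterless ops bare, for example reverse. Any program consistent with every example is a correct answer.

map_mul(-1) | take(4) | map_add(1) | map_add(-3) | count_odd

Check, running the answer program on each example:
  [-32, 12, -21] -> [32, -12, 21] -> [32, -12, 21] -> [33, -11, 22] -> [30, -14, 19] -> 1
  [-1, -42, 26] -> [1, 42, -26] -> [1, 42, -26] -> [2, 43, -25] -> [-1, 40, -28] -> 1
  [29, 8, 25, -25, -39, -30, -22, -17, 41, -14] -> [-29, -8, -25, 25, 39, 30, 22, 17, -41, 14] -> [-29, -8, -25, 25] -> [-28, -7, -24, 26] -> [-31, -10, -27, 23] -> 3
  [31, 32, -27, -38] -> [-31, -32, 27, 38] -> [-31, -32, 27, 38] -> [-30, -31, 28, 39] -> [-33, -34, 25, 36] -> 2
  [20, 5, 13, 45, -50, -34, -39] -> [-20, -5, -13, -45, 50, 34, 39] -> [-20, -5, -13, -45] -> [-19, -4, -12, -44] -> [-22, -7, -15, -47] -> 3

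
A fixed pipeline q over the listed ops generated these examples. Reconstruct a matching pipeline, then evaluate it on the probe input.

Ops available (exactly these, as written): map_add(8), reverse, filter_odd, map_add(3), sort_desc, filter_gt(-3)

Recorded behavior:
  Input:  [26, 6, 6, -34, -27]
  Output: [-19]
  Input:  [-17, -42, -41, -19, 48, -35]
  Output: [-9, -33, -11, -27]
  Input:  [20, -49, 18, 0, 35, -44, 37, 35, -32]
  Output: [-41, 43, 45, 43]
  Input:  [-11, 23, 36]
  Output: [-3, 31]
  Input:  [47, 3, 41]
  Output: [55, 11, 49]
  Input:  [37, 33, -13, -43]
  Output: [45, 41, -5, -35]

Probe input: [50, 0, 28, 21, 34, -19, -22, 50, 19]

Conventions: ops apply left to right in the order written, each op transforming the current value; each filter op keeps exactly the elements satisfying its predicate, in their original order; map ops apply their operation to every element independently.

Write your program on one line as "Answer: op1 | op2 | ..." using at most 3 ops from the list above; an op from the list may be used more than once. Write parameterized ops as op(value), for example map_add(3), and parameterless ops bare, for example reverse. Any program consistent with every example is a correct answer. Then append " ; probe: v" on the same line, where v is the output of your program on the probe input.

map_add(8) | filter_odd ; probe: [29, -11, 27]

Check, running the answer program on each example:
  [26, 6, 6, -34, -27] -> [34, 14, 14, -26, -19] -> [-19]
  [-17, -42, -41, -19, 48, -35] -> [-9, -34, -33, -11, 56, -27] -> [-9, -33, -11, -27]
  [20, -49, 18, 0, 35, -44, 37, 35, -32] -> [28, -41, 26, 8, 43, -36, 45, 43, -24] -> [-41, 43, 45, 43]
  [-11, 23, 36] -> [-3, 31, 44] -> [-3, 31]
  [47, 3, 41] -> [55, 11, 49] -> [55, 11, 49]
  [37, 33, -13, -43] -> [45, 41, -5, -35] -> [45, 41, -5, -35]
  probe: [50, 0, 28, 21, 34, -19, -22, 50, 19] -> [58, 8, 36, 29, 42, -11, -14, 58, 27] -> [29, -11, 27]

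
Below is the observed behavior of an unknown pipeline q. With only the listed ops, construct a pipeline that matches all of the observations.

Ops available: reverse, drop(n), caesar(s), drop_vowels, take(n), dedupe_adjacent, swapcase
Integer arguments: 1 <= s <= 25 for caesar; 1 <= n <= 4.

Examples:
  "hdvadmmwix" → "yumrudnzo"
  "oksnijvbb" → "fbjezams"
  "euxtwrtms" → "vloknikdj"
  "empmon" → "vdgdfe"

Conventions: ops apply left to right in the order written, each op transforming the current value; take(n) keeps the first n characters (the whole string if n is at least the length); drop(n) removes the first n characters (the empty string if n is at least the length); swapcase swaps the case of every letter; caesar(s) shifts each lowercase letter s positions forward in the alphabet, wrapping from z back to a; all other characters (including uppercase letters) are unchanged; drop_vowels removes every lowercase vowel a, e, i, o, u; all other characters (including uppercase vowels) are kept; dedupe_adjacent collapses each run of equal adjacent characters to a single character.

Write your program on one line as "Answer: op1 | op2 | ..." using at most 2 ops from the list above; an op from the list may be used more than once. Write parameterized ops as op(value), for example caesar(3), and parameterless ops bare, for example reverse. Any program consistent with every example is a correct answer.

dedupe_adjacent | caesar(17)

Check, running the answer program on each example:
  "hdvadmmwix" -> "hdvadmwix" -> "yumrudnzo"
  "oksnijvbb" -> "oksnijvb" -> "fbjezams"
  "euxtwrtms" -> "euxtwrtms" -> "vloknikdj"
  "empmon" -> "empmon" -> "vdgdfe"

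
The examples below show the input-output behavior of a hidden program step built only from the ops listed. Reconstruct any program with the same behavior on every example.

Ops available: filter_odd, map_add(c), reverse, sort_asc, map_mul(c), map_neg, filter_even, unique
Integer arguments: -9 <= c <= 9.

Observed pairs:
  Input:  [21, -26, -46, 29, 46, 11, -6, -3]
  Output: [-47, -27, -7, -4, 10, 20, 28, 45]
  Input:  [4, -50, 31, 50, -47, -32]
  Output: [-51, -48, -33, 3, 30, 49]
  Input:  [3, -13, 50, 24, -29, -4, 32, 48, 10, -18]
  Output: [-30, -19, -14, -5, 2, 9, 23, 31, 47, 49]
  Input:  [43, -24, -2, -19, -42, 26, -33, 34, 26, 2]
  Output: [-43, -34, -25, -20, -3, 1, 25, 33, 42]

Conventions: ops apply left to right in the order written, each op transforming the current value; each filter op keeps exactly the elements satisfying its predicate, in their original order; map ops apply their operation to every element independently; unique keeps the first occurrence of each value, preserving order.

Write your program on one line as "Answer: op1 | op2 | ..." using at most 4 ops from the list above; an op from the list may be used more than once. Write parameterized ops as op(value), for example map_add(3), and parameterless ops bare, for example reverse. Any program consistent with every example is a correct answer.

map_add(-1) | unique | sort_asc

Check, running the answer program on each example:
  [21, -26, -46, 29, 46, 11, -6, -3] -> [20, -27, -47, 28, 45, 10, -7, -4] -> [20, -27, -47, 28, 45, 10, -7, -4] -> [-47, -27, -7, -4, 10, 20, 28, 45]
  [4, -50, 31, 50, -47, -32] -> [3, -51, 30, 49, -48, -33] -> [3, -51, 30, 49, -48, -33] -> [-51, -48, -33, 3, 30, 49]
  [3, -13, 50, 24, -29, -4, 32, 48, 10, -18] -> [2, -14, 49, 23, -30, -5, 31, 47, 9, -19] -> [2, -14, 49, 23, -30, -5, 31, 47, 9, -19] -> [-30, -19, -14, -5, 2, 9, 23, 31, 47, 49]
  [43, -24, -2, -19, -42, 26, -33, 34, 26, 2] -> [42, -25, -3, -20, -43, 25, -34, 33, 25, 1] -> [42, -25, -3, -20, -43, 25, -34, 33, 1] -> [-43, -34, -25, -20, -3, 1, 25, 33, 42]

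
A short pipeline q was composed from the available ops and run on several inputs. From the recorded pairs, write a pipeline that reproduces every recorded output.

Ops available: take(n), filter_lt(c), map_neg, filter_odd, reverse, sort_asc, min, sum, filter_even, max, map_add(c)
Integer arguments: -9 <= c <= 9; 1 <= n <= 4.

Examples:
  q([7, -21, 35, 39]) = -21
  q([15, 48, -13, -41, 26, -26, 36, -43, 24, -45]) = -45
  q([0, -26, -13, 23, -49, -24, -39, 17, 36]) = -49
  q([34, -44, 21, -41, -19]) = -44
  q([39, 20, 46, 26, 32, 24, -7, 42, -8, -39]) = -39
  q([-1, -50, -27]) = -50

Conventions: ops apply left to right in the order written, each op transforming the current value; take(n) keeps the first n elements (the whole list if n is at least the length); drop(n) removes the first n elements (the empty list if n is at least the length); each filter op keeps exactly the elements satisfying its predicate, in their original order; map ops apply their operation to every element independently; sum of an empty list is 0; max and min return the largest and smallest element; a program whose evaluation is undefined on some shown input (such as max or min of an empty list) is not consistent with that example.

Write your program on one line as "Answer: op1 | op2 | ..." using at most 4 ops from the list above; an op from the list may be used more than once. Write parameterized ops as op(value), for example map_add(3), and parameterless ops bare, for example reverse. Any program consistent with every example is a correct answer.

filter_lt(-7) | sort_asc | take(1) | sum

Check, running the answer program on each example:
  [7, -21, 35, 39] -> [-21] -> [-21] -> [-21] -> -21
  [15, 48, -13, -41, 26, -26, 36, -43, 24, -45] -> [-13, -41, -26, -43, -45] -> [-45, -43, -41, -26, -13] -> [-45] -> -45
  [0, -26, -13, 23, -49, -24, -39, 17, 36] -> [-26, -13, -49, -24, -39] -> [-49, -39, -26, -24, -13] -> [-49] -> -49
  [34, -44, 21, -41, -19] -> [-44, -41, -19] -> [-44, -41, -19] -> [-44] -> -44
  [39, 20, 46, 26, 32, 24, -7, 42, -8, -39] -> [-8, -39] -> [-39, -8] -> [-39] -> -39
  [-1, -50, -27] -> [-50, -27] -> [-50, -27] -> [-50] -> -50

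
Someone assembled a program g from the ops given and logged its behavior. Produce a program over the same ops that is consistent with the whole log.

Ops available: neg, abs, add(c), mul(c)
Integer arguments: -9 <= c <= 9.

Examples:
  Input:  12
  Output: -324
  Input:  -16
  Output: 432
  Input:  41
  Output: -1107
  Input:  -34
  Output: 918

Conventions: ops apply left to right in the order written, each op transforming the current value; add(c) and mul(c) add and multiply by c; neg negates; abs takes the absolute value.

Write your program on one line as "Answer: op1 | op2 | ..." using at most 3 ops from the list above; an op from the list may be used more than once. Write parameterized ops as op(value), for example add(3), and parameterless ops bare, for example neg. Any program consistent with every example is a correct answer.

mul(-3) | mul(9)

Check, running the answer program on each example:
  12 -> -36 -> -324
  -16 -> 48 -> 432
  41 -> -123 -> -1107
  -34 -> 102 -> 918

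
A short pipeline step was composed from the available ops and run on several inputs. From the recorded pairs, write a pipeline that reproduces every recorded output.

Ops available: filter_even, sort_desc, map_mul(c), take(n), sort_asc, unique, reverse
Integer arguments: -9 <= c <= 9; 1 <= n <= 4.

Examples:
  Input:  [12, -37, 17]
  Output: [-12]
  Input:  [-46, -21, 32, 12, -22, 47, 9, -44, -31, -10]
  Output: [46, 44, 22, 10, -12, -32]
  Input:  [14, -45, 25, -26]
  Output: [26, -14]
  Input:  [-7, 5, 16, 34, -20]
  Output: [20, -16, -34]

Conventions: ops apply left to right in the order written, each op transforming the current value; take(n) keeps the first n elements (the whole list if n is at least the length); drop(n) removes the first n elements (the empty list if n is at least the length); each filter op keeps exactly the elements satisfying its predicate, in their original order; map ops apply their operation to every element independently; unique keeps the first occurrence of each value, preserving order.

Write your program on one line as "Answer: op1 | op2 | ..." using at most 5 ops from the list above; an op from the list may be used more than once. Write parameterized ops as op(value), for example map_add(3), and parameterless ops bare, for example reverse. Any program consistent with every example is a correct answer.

reverse | sort_desc | map_mul(-1) | sort_desc | filter_even

Check, running the answer program on each example:
  [12, -37, 17] -> [17, -37, 12] -> [17, 12, -37] -> [-17, -12, 37] -> [37, -12, -17] -> [-12]
  [-46, -21, 32, 12, -22, 47, 9, -44, -31, -10] -> [-10, -31, -44, 9, 47, -22, 12, 32, -21, -46] -> [47, 32, 12, 9, -10, -21, -22, -31, -44, -46] -> [-47, -32, -12, -9, 10, 21, 22, 31, 44, 46] -> [46, 44, 31, 22, 21, 10, -9, -12, -32, -47] -> [46, 44, 22, 10, -12, -32]
  [14, -45, 25, -26] -> [-26, 25, -45, 14] -> [25, 14, -26, -45] -> [-25, -14, 26, 45] -> [45, 26, -14, -25] -> [26, -14]
  [-7, 5, 16, 34, -20] -> [-20, 34, 16, 5, -7] -> [34, 16, 5, -7, -20] -> [-34, -16, -5, 7, 20] -> [20, 7, -5, -16, -34] -> [20, -16, -34]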